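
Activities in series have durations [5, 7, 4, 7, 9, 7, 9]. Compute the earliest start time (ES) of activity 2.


Activity 2 starts after activities 1 through 1 complete.
Predecessor durations: [5]
ES = 5 = 5

5


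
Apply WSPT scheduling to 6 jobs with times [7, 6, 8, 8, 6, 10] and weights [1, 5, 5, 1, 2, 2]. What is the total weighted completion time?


Compute p/w ratios and sort ascending (WSPT): [(6, 5), (8, 5), (6, 2), (10, 2), (7, 1), (8, 1)]
Compute weighted completion times:
  Job (p=6,w=5): C=6, w*C=5*6=30
  Job (p=8,w=5): C=14, w*C=5*14=70
  Job (p=6,w=2): C=20, w*C=2*20=40
  Job (p=10,w=2): C=30, w*C=2*30=60
  Job (p=7,w=1): C=37, w*C=1*37=37
  Job (p=8,w=1): C=45, w*C=1*45=45
Total weighted completion time = 282

282


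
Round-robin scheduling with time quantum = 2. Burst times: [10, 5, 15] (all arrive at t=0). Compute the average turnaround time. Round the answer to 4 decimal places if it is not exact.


Time quantum = 2
Execution trace:
  J1 runs 2 units, time = 2
  J2 runs 2 units, time = 4
  J3 runs 2 units, time = 6
  J1 runs 2 units, time = 8
  J2 runs 2 units, time = 10
  J3 runs 2 units, time = 12
  J1 runs 2 units, time = 14
  J2 runs 1 units, time = 15
  J3 runs 2 units, time = 17
  J1 runs 2 units, time = 19
  J3 runs 2 units, time = 21
  J1 runs 2 units, time = 23
  J3 runs 2 units, time = 25
  J3 runs 2 units, time = 27
  J3 runs 2 units, time = 29
  J3 runs 1 units, time = 30
Finish times: [23, 15, 30]
Average turnaround = 68/3 = 22.6667

22.6667


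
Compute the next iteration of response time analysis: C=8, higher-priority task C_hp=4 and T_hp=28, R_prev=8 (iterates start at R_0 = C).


R_next = C + ceil(R_prev / T_hp) * C_hp
ceil(8 / 28) = ceil(0.2857) = 1
Interference = 1 * 4 = 4
R_next = 8 + 4 = 12

12


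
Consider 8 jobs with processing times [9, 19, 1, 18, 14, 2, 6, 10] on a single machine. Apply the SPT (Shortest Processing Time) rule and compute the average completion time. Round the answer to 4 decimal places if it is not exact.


Sort jobs by processing time (SPT order): [1, 2, 6, 9, 10, 14, 18, 19]
Compute completion times sequentially:
  Job 1: processing = 1, completes at 1
  Job 2: processing = 2, completes at 3
  Job 3: processing = 6, completes at 9
  Job 4: processing = 9, completes at 18
  Job 5: processing = 10, completes at 28
  Job 6: processing = 14, completes at 42
  Job 7: processing = 18, completes at 60
  Job 8: processing = 19, completes at 79
Sum of completion times = 240
Average completion time = 240/8 = 30.0

30.0


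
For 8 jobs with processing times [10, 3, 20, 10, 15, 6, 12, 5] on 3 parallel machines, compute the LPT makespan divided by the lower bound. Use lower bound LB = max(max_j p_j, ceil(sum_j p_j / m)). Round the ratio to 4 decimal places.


LPT order: [20, 15, 12, 10, 10, 6, 5, 3]
Machine loads after assignment: [26, 28, 27]
LPT makespan = 28
Lower bound = max(max_job, ceil(total/3)) = max(20, 27) = 27
Ratio = 28 / 27 = 1.037

1.037


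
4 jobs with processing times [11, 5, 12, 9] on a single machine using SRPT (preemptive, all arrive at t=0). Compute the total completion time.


Since all jobs arrive at t=0, SRPT equals SPT ordering.
SPT order: [5, 9, 11, 12]
Completion times:
  Job 1: p=5, C=5
  Job 2: p=9, C=14
  Job 3: p=11, C=25
  Job 4: p=12, C=37
Total completion time = 5 + 14 + 25 + 37 = 81

81


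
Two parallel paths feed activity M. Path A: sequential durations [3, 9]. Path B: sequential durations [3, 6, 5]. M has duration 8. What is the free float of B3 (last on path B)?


ES(B3) = sum of predecessors on chain B = 9
EF(B3) = ES + duration = 9 + 5 = 14
Successor of B3 is M. ES(M) = max(sum(A), sum(B)) = max(12, 14) = 14
Free float = ES(successor) - EF(current) = 14 - 14 = 0

0


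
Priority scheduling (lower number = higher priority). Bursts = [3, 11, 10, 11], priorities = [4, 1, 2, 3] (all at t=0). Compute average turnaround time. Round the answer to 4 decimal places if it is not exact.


Sort by priority (ascending = highest first):
Order: [(1, 11), (2, 10), (3, 11), (4, 3)]
Completion times:
  Priority 1, burst=11, C=11
  Priority 2, burst=10, C=21
  Priority 3, burst=11, C=32
  Priority 4, burst=3, C=35
Average turnaround = 99/4 = 24.75

24.75


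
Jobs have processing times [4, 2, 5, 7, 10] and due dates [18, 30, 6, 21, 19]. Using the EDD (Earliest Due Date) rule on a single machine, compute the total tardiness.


Sort by due date (EDD order): [(5, 6), (4, 18), (10, 19), (7, 21), (2, 30)]
Compute completion times and tardiness:
  Job 1: p=5, d=6, C=5, tardiness=max(0,5-6)=0
  Job 2: p=4, d=18, C=9, tardiness=max(0,9-18)=0
  Job 3: p=10, d=19, C=19, tardiness=max(0,19-19)=0
  Job 4: p=7, d=21, C=26, tardiness=max(0,26-21)=5
  Job 5: p=2, d=30, C=28, tardiness=max(0,28-30)=0
Total tardiness = 5

5


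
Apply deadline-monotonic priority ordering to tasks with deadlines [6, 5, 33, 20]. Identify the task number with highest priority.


Sort tasks by relative deadline (ascending):
  Task 2: deadline = 5
  Task 1: deadline = 6
  Task 4: deadline = 20
  Task 3: deadline = 33
Priority order (highest first): [2, 1, 4, 3]
Highest priority task = 2

2


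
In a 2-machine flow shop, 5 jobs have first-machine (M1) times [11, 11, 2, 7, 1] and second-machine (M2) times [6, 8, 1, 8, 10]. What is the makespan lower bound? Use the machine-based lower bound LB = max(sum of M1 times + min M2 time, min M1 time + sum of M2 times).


LB1 = sum(M1 times) + min(M2 times) = 32 + 1 = 33
LB2 = min(M1 times) + sum(M2 times) = 1 + 33 = 34
Lower bound = max(LB1, LB2) = max(33, 34) = 34

34


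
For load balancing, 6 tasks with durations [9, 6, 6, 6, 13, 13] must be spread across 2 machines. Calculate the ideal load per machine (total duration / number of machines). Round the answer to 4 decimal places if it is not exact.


Total processing time = 9 + 6 + 6 + 6 + 13 + 13 = 53
Number of machines = 2
Ideal balanced load = 53 / 2 = 26.5

26.5


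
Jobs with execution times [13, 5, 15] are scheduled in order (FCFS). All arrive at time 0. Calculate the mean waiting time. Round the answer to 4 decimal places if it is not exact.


FCFS order (as given): [13, 5, 15]
Waiting times:
  Job 1: wait = 0
  Job 2: wait = 13
  Job 3: wait = 18
Sum of waiting times = 31
Average waiting time = 31/3 = 10.3333

10.3333


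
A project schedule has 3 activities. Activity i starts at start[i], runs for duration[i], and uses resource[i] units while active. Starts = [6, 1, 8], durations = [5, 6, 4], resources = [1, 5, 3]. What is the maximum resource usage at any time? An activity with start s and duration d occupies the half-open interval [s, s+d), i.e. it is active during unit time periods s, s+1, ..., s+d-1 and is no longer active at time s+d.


Each activity i is active on [start_i, start_i + duration_i).
Compute total resource usage per time slot:
  t=0: active resources = [], total = 0
  t=1: active resources = [5], total = 5
  t=2: active resources = [5], total = 5
  t=3: active resources = [5], total = 5
  t=4: active resources = [5], total = 5
  t=5: active resources = [5], total = 5
  t=6: active resources = [1, 5], total = 6
  t=7: active resources = [1], total = 1
  t=8: active resources = [1, 3], total = 4
  t=9: active resources = [1, 3], total = 4
  t=10: active resources = [1, 3], total = 4
  t=11: active resources = [3], total = 3
Peak resource demand = 6

6


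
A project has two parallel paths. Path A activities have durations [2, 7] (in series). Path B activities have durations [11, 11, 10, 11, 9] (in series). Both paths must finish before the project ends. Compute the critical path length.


Path A total = 2 + 7 = 9
Path B total = 11 + 11 + 10 + 11 + 9 = 52
Critical path = longest path = max(9, 52) = 52

52


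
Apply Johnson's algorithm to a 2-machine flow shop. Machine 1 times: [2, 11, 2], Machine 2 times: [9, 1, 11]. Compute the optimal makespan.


Apply Johnson's rule:
  Group 1 (a <= b): [(1, 2, 9), (3, 2, 11)]
  Group 2 (a > b): [(2, 11, 1)]
Optimal job order: [1, 3, 2]
Schedule:
  Job 1: M1 done at 2, M2 done at 11
  Job 3: M1 done at 4, M2 done at 22
  Job 2: M1 done at 15, M2 done at 23
Makespan = 23

23


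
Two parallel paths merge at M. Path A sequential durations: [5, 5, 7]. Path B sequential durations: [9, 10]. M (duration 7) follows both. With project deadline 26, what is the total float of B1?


Forward pass: ES(B1) = sum of predecessors on chain B = 0
EF = ES + duration = 0 + 9 = 9
Backward pass: LF(M) = deadline = 26; LS(M) = 26 - 7 = 19
LF(B1) = LS(M) - sum(successors on chain B) = 19 - 10 = 9
LS = LF - duration = 9 - 9 = 0
Total float = LS - ES = 0 - 0 = 0

0


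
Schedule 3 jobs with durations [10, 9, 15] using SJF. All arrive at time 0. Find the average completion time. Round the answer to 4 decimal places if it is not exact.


SJF order (ascending): [9, 10, 15]
Completion times:
  Job 1: burst=9, C=9
  Job 2: burst=10, C=19
  Job 3: burst=15, C=34
Average completion = 62/3 = 20.6667

20.6667


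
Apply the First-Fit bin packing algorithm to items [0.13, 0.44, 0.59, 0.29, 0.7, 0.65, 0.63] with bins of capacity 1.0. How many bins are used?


Place items sequentially using First-Fit:
  Item 0.13 -> new Bin 1
  Item 0.44 -> Bin 1 (now 0.57)
  Item 0.59 -> new Bin 2
  Item 0.29 -> Bin 1 (now 0.86)
  Item 0.7 -> new Bin 3
  Item 0.65 -> new Bin 4
  Item 0.63 -> new Bin 5
Total bins used = 5

5


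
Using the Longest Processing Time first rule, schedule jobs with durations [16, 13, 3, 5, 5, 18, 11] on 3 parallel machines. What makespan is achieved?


Sort jobs in decreasing order (LPT): [18, 16, 13, 11, 5, 5, 3]
Assign each job to the least loaded machine:
  Machine 1: jobs [18, 5], load = 23
  Machine 2: jobs [16, 5, 3], load = 24
  Machine 3: jobs [13, 11], load = 24
Makespan = max load = 24

24


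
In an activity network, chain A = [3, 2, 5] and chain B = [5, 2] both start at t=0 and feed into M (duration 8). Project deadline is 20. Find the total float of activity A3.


Forward pass: ES(A3) = sum of predecessors on chain A = 5
EF = ES + duration = 5 + 5 = 10
Backward pass: LF(M) = deadline = 20; LS(M) = 20 - 8 = 12
LF(A3) = LS(M) - sum(successors on chain A) = 12 - 0 = 12
LS = LF - duration = 12 - 5 = 7
Total float = LS - ES = 7 - 5 = 2

2


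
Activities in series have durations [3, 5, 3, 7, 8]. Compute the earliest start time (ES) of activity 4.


Activity 4 starts after activities 1 through 3 complete.
Predecessor durations: [3, 5, 3]
ES = 3 + 5 + 3 = 11

11


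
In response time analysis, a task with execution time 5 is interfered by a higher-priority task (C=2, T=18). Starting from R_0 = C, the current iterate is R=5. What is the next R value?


R_next = C + ceil(R_prev / T_hp) * C_hp
ceil(5 / 18) = ceil(0.2778) = 1
Interference = 1 * 2 = 2
R_next = 5 + 2 = 7

7


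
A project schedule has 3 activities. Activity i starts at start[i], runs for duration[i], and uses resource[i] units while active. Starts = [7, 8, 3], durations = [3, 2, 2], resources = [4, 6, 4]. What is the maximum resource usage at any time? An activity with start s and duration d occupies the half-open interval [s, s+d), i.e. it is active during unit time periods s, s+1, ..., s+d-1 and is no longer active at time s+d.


Each activity i is active on [start_i, start_i + duration_i).
Compute total resource usage per time slot:
  t=0: active resources = [], total = 0
  t=1: active resources = [], total = 0
  t=2: active resources = [], total = 0
  t=3: active resources = [4], total = 4
  t=4: active resources = [4], total = 4
  t=5: active resources = [], total = 0
  t=6: active resources = [], total = 0
  t=7: active resources = [4], total = 4
  t=8: active resources = [4, 6], total = 10
  t=9: active resources = [4, 6], total = 10
Peak resource demand = 10

10


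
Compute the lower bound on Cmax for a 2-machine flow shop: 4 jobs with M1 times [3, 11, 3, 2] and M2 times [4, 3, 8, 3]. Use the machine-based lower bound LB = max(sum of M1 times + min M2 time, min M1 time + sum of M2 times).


LB1 = sum(M1 times) + min(M2 times) = 19 + 3 = 22
LB2 = min(M1 times) + sum(M2 times) = 2 + 18 = 20
Lower bound = max(LB1, LB2) = max(22, 20) = 22

22


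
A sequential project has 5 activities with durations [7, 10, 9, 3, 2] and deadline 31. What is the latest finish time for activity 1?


LF(activity 1) = deadline - sum of successor durations
Successors: activities 2 through 5 with durations [10, 9, 3, 2]
Sum of successor durations = 24
LF = 31 - 24 = 7

7


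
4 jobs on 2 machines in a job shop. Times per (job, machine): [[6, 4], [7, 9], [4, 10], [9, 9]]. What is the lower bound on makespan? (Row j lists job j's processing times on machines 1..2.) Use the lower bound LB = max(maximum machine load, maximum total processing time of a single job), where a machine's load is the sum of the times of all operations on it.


Machine loads:
  Machine 1: 6 + 7 + 4 + 9 = 26
  Machine 2: 4 + 9 + 10 + 9 = 32
Max machine load = 32
Job totals:
  Job 1: 10
  Job 2: 16
  Job 3: 14
  Job 4: 18
Max job total = 18
Lower bound = max(32, 18) = 32

32


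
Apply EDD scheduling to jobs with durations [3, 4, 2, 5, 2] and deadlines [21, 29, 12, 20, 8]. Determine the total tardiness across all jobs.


Sort by due date (EDD order): [(2, 8), (2, 12), (5, 20), (3, 21), (4, 29)]
Compute completion times and tardiness:
  Job 1: p=2, d=8, C=2, tardiness=max(0,2-8)=0
  Job 2: p=2, d=12, C=4, tardiness=max(0,4-12)=0
  Job 3: p=5, d=20, C=9, tardiness=max(0,9-20)=0
  Job 4: p=3, d=21, C=12, tardiness=max(0,12-21)=0
  Job 5: p=4, d=29, C=16, tardiness=max(0,16-29)=0
Total tardiness = 0

0


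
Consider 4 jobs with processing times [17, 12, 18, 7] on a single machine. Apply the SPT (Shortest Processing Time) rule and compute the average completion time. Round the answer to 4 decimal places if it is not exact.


Sort jobs by processing time (SPT order): [7, 12, 17, 18]
Compute completion times sequentially:
  Job 1: processing = 7, completes at 7
  Job 2: processing = 12, completes at 19
  Job 3: processing = 17, completes at 36
  Job 4: processing = 18, completes at 54
Sum of completion times = 116
Average completion time = 116/4 = 29.0

29.0


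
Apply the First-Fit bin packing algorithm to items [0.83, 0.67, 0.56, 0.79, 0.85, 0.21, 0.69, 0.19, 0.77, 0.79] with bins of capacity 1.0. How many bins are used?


Place items sequentially using First-Fit:
  Item 0.83 -> new Bin 1
  Item 0.67 -> new Bin 2
  Item 0.56 -> new Bin 3
  Item 0.79 -> new Bin 4
  Item 0.85 -> new Bin 5
  Item 0.21 -> Bin 2 (now 0.88)
  Item 0.69 -> new Bin 6
  Item 0.19 -> Bin 3 (now 0.75)
  Item 0.77 -> new Bin 7
  Item 0.79 -> new Bin 8
Total bins used = 8

8


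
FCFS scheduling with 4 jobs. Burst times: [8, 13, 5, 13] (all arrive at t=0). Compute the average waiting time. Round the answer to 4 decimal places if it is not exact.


FCFS order (as given): [8, 13, 5, 13]
Waiting times:
  Job 1: wait = 0
  Job 2: wait = 8
  Job 3: wait = 21
  Job 4: wait = 26
Sum of waiting times = 55
Average waiting time = 55/4 = 13.75

13.75


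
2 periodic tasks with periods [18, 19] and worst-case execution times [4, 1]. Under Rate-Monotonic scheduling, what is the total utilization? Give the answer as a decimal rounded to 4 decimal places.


Compute individual utilizations (exact fractions):
  Task 1: C/T = 4/18 = 2/9 (approx. 0.2222)
  Task 2: C/T = 1/19 (approx. 0.0526)
Total utilization U = 2/9 + 1/19 = 47/171
Rounded to 4 decimal places: U = 0.2749
RM (Liu & Layland) bound for 2 tasks = 0.828427; compare with U = 47/171 (approx. 0.274854)
U <= bound, so schedulable by RM sufficient condition.

0.2749


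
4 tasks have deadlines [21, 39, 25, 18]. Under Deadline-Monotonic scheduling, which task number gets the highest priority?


Sort tasks by relative deadline (ascending):
  Task 4: deadline = 18
  Task 1: deadline = 21
  Task 3: deadline = 25
  Task 2: deadline = 39
Priority order (highest first): [4, 1, 3, 2]
Highest priority task = 4

4


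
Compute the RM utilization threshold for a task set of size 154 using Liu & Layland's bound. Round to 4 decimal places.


Compute 2^(1/154) = 1.0045111002
Subtract 1: 1.0045111002 - 1 = 0.0045111002
Multiply by n: 154 * 0.0045111002 = 0.6947094308
Round to 4 dp: 0.6947

0.6947


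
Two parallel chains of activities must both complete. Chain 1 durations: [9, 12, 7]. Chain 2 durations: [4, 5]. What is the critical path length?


Path A total = 9 + 12 + 7 = 28
Path B total = 4 + 5 = 9
Critical path = longest path = max(28, 9) = 28

28


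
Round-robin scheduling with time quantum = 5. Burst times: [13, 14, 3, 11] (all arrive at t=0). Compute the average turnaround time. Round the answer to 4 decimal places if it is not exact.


Time quantum = 5
Execution trace:
  J1 runs 5 units, time = 5
  J2 runs 5 units, time = 10
  J3 runs 3 units, time = 13
  J4 runs 5 units, time = 18
  J1 runs 5 units, time = 23
  J2 runs 5 units, time = 28
  J4 runs 5 units, time = 33
  J1 runs 3 units, time = 36
  J2 runs 4 units, time = 40
  J4 runs 1 units, time = 41
Finish times: [36, 40, 13, 41]
Average turnaround = 130/4 = 32.5

32.5


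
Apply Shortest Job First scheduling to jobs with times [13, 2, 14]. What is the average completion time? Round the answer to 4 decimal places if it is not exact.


SJF order (ascending): [2, 13, 14]
Completion times:
  Job 1: burst=2, C=2
  Job 2: burst=13, C=15
  Job 3: burst=14, C=29
Average completion = 46/3 = 15.3333

15.3333


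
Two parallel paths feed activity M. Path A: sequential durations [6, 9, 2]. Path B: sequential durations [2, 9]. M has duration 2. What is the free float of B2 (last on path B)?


ES(B2) = sum of predecessors on chain B = 2
EF(B2) = ES + duration = 2 + 9 = 11
Successor of B2 is M. ES(M) = max(sum(A), sum(B)) = max(17, 11) = 17
Free float = ES(successor) - EF(current) = 17 - 11 = 6

6


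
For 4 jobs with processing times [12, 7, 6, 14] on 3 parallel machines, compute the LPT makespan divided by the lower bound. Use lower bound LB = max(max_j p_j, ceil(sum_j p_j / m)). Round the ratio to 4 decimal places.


LPT order: [14, 12, 7, 6]
Machine loads after assignment: [14, 12, 13]
LPT makespan = 14
Lower bound = max(max_job, ceil(total/3)) = max(14, 13) = 14
Ratio = 14 / 14 = 1.0

1.0


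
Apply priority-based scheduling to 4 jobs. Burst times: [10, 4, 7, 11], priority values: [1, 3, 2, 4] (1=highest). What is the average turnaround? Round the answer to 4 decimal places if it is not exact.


Sort by priority (ascending = highest first):
Order: [(1, 10), (2, 7), (3, 4), (4, 11)]
Completion times:
  Priority 1, burst=10, C=10
  Priority 2, burst=7, C=17
  Priority 3, burst=4, C=21
  Priority 4, burst=11, C=32
Average turnaround = 80/4 = 20.0

20.0


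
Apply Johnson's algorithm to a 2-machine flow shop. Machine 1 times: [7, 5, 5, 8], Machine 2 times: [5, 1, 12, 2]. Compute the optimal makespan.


Apply Johnson's rule:
  Group 1 (a <= b): [(3, 5, 12)]
  Group 2 (a > b): [(1, 7, 5), (4, 8, 2), (2, 5, 1)]
Optimal job order: [3, 1, 4, 2]
Schedule:
  Job 3: M1 done at 5, M2 done at 17
  Job 1: M1 done at 12, M2 done at 22
  Job 4: M1 done at 20, M2 done at 24
  Job 2: M1 done at 25, M2 done at 26
Makespan = 26

26


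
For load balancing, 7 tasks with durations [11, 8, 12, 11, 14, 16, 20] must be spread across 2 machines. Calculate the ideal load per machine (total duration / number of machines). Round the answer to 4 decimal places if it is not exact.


Total processing time = 11 + 8 + 12 + 11 + 14 + 16 + 20 = 92
Number of machines = 2
Ideal balanced load = 92 / 2 = 46.0

46.0


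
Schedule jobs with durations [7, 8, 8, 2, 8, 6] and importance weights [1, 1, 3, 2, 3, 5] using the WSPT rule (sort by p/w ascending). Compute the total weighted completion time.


Compute p/w ratios and sort ascending (WSPT): [(2, 2), (6, 5), (8, 3), (8, 3), (7, 1), (8, 1)]
Compute weighted completion times:
  Job (p=2,w=2): C=2, w*C=2*2=4
  Job (p=6,w=5): C=8, w*C=5*8=40
  Job (p=8,w=3): C=16, w*C=3*16=48
  Job (p=8,w=3): C=24, w*C=3*24=72
  Job (p=7,w=1): C=31, w*C=1*31=31
  Job (p=8,w=1): C=39, w*C=1*39=39
Total weighted completion time = 234

234


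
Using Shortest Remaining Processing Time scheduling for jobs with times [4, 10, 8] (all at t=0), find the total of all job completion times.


Since all jobs arrive at t=0, SRPT equals SPT ordering.
SPT order: [4, 8, 10]
Completion times:
  Job 1: p=4, C=4
  Job 2: p=8, C=12
  Job 3: p=10, C=22
Total completion time = 4 + 12 + 22 = 38

38


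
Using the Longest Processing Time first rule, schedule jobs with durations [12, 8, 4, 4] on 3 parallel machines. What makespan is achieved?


Sort jobs in decreasing order (LPT): [12, 8, 4, 4]
Assign each job to the least loaded machine:
  Machine 1: jobs [12], load = 12
  Machine 2: jobs [8], load = 8
  Machine 3: jobs [4, 4], load = 8
Makespan = max load = 12

12


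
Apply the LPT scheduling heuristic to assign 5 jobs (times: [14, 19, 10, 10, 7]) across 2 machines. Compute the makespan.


Sort jobs in decreasing order (LPT): [19, 14, 10, 10, 7]
Assign each job to the least loaded machine:
  Machine 1: jobs [19, 10], load = 29
  Machine 2: jobs [14, 10, 7], load = 31
Makespan = max load = 31

31


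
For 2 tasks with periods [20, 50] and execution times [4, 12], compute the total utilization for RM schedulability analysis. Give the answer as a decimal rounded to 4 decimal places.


Compute individual utilizations (exact fractions):
  Task 1: C/T = 4/20 = 1/5 (approx. 0.2)
  Task 2: C/T = 12/50 = 6/25 (approx. 0.24)
Total utilization U = 1/5 + 6/25 = 11/25
Rounded to 4 decimal places: U = 0.4400
RM (Liu & Layland) bound for 2 tasks = 0.828427; compare with U = 11/25 (approx. 0.440000)
U <= bound, so schedulable by RM sufficient condition.

0.4400


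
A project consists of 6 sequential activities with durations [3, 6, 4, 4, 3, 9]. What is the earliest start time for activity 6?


Activity 6 starts after activities 1 through 5 complete.
Predecessor durations: [3, 6, 4, 4, 3]
ES = 3 + 6 + 4 + 4 + 3 = 20

20


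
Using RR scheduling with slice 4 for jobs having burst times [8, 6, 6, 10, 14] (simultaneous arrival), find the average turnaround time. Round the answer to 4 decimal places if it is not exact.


Time quantum = 4
Execution trace:
  J1 runs 4 units, time = 4
  J2 runs 4 units, time = 8
  J3 runs 4 units, time = 12
  J4 runs 4 units, time = 16
  J5 runs 4 units, time = 20
  J1 runs 4 units, time = 24
  J2 runs 2 units, time = 26
  J3 runs 2 units, time = 28
  J4 runs 4 units, time = 32
  J5 runs 4 units, time = 36
  J4 runs 2 units, time = 38
  J5 runs 4 units, time = 42
  J5 runs 2 units, time = 44
Finish times: [24, 26, 28, 38, 44]
Average turnaround = 160/5 = 32.0

32.0


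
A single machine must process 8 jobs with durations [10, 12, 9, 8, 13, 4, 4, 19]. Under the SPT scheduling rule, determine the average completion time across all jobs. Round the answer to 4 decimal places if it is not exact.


Sort jobs by processing time (SPT order): [4, 4, 8, 9, 10, 12, 13, 19]
Compute completion times sequentially:
  Job 1: processing = 4, completes at 4
  Job 2: processing = 4, completes at 8
  Job 3: processing = 8, completes at 16
  Job 4: processing = 9, completes at 25
  Job 5: processing = 10, completes at 35
  Job 6: processing = 12, completes at 47
  Job 7: processing = 13, completes at 60
  Job 8: processing = 19, completes at 79
Sum of completion times = 274
Average completion time = 274/8 = 34.25

34.25


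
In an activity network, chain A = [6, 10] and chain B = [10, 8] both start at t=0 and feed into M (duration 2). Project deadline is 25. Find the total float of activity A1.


Forward pass: ES(A1) = sum of predecessors on chain A = 0
EF = ES + duration = 0 + 6 = 6
Backward pass: LF(M) = deadline = 25; LS(M) = 25 - 2 = 23
LF(A1) = LS(M) - sum(successors on chain A) = 23 - 10 = 13
LS = LF - duration = 13 - 6 = 7
Total float = LS - ES = 7 - 0 = 7

7


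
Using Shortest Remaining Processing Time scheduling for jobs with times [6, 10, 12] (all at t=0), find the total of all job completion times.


Since all jobs arrive at t=0, SRPT equals SPT ordering.
SPT order: [6, 10, 12]
Completion times:
  Job 1: p=6, C=6
  Job 2: p=10, C=16
  Job 3: p=12, C=28
Total completion time = 6 + 16 + 28 = 50

50


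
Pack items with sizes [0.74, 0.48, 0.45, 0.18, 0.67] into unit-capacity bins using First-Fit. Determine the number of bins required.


Place items sequentially using First-Fit:
  Item 0.74 -> new Bin 1
  Item 0.48 -> new Bin 2
  Item 0.45 -> Bin 2 (now 0.93)
  Item 0.18 -> Bin 1 (now 0.92)
  Item 0.67 -> new Bin 3
Total bins used = 3

3


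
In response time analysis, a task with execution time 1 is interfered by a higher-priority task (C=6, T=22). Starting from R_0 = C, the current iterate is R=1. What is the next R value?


R_next = C + ceil(R_prev / T_hp) * C_hp
ceil(1 / 22) = ceil(0.0455) = 1
Interference = 1 * 6 = 6
R_next = 1 + 6 = 7

7


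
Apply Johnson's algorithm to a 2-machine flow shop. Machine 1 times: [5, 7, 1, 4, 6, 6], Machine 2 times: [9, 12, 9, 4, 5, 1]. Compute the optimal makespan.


Apply Johnson's rule:
  Group 1 (a <= b): [(3, 1, 9), (4, 4, 4), (1, 5, 9), (2, 7, 12)]
  Group 2 (a > b): [(5, 6, 5), (6, 6, 1)]
Optimal job order: [3, 4, 1, 2, 5, 6]
Schedule:
  Job 3: M1 done at 1, M2 done at 10
  Job 4: M1 done at 5, M2 done at 14
  Job 1: M1 done at 10, M2 done at 23
  Job 2: M1 done at 17, M2 done at 35
  Job 5: M1 done at 23, M2 done at 40
  Job 6: M1 done at 29, M2 done at 41
Makespan = 41

41


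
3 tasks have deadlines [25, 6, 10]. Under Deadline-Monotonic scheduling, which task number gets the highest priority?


Sort tasks by relative deadline (ascending):
  Task 2: deadline = 6
  Task 3: deadline = 10
  Task 1: deadline = 25
Priority order (highest first): [2, 3, 1]
Highest priority task = 2

2


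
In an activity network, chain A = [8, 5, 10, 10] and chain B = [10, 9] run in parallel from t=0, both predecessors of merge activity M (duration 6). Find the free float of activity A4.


ES(A4) = sum of predecessors on chain A = 23
EF(A4) = ES + duration = 23 + 10 = 33
Successor of A4 is M. ES(M) = max(sum(A), sum(B)) = max(33, 19) = 33
Free float = ES(successor) - EF(current) = 33 - 33 = 0

0


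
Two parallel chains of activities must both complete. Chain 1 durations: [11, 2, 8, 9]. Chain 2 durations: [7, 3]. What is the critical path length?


Path A total = 11 + 2 + 8 + 9 = 30
Path B total = 7 + 3 = 10
Critical path = longest path = max(30, 10) = 30

30


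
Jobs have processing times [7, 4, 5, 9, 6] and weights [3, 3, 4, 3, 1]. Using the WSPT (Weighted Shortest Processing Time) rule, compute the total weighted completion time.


Compute p/w ratios and sort ascending (WSPT): [(5, 4), (4, 3), (7, 3), (9, 3), (6, 1)]
Compute weighted completion times:
  Job (p=5,w=4): C=5, w*C=4*5=20
  Job (p=4,w=3): C=9, w*C=3*9=27
  Job (p=7,w=3): C=16, w*C=3*16=48
  Job (p=9,w=3): C=25, w*C=3*25=75
  Job (p=6,w=1): C=31, w*C=1*31=31
Total weighted completion time = 201

201


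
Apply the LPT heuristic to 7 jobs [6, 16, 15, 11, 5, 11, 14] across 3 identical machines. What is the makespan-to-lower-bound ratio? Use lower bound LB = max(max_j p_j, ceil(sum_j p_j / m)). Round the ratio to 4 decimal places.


LPT order: [16, 15, 14, 11, 11, 6, 5]
Machine loads after assignment: [27, 26, 25]
LPT makespan = 27
Lower bound = max(max_job, ceil(total/3)) = max(16, 26) = 26
Ratio = 27 / 26 = 1.0385

1.0385


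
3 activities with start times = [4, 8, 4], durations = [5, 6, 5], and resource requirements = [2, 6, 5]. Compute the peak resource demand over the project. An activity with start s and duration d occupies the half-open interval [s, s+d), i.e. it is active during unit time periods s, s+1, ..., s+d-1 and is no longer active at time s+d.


Each activity i is active on [start_i, start_i + duration_i).
Compute total resource usage per time slot:
  t=0: active resources = [], total = 0
  t=1: active resources = [], total = 0
  t=2: active resources = [], total = 0
  t=3: active resources = [], total = 0
  t=4: active resources = [2, 5], total = 7
  t=5: active resources = [2, 5], total = 7
  t=6: active resources = [2, 5], total = 7
  t=7: active resources = [2, 5], total = 7
  t=8: active resources = [2, 6, 5], total = 13
  t=9: active resources = [6], total = 6
  t=10: active resources = [6], total = 6
  t=11: active resources = [6], total = 6
  t=12: active resources = [6], total = 6
  t=13: active resources = [6], total = 6
Peak resource demand = 13

13


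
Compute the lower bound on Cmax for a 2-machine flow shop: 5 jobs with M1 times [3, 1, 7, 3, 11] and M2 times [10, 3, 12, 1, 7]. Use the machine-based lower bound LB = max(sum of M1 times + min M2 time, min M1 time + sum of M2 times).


LB1 = sum(M1 times) + min(M2 times) = 25 + 1 = 26
LB2 = min(M1 times) + sum(M2 times) = 1 + 33 = 34
Lower bound = max(LB1, LB2) = max(26, 34) = 34

34


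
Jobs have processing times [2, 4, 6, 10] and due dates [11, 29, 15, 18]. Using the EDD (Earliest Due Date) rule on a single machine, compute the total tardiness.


Sort by due date (EDD order): [(2, 11), (6, 15), (10, 18), (4, 29)]
Compute completion times and tardiness:
  Job 1: p=2, d=11, C=2, tardiness=max(0,2-11)=0
  Job 2: p=6, d=15, C=8, tardiness=max(0,8-15)=0
  Job 3: p=10, d=18, C=18, tardiness=max(0,18-18)=0
  Job 4: p=4, d=29, C=22, tardiness=max(0,22-29)=0
Total tardiness = 0

0


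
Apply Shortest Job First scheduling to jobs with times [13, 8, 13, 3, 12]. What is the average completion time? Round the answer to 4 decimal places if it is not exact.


SJF order (ascending): [3, 8, 12, 13, 13]
Completion times:
  Job 1: burst=3, C=3
  Job 2: burst=8, C=11
  Job 3: burst=12, C=23
  Job 4: burst=13, C=36
  Job 5: burst=13, C=49
Average completion = 122/5 = 24.4

24.4


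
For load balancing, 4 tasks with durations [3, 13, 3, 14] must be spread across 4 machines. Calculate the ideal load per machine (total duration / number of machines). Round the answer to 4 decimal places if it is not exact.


Total processing time = 3 + 13 + 3 + 14 = 33
Number of machines = 4
Ideal balanced load = 33 / 4 = 8.25

8.25


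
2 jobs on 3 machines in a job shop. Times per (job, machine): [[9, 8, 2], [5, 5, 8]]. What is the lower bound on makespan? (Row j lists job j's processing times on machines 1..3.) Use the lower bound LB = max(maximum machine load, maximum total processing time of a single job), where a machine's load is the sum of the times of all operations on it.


Machine loads:
  Machine 1: 9 + 5 = 14
  Machine 2: 8 + 5 = 13
  Machine 3: 2 + 8 = 10
Max machine load = 14
Job totals:
  Job 1: 19
  Job 2: 18
Max job total = 19
Lower bound = max(14, 19) = 19

19


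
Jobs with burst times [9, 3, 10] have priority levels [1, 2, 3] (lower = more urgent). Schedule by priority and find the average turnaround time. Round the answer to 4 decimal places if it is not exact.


Sort by priority (ascending = highest first):
Order: [(1, 9), (2, 3), (3, 10)]
Completion times:
  Priority 1, burst=9, C=9
  Priority 2, burst=3, C=12
  Priority 3, burst=10, C=22
Average turnaround = 43/3 = 14.3333

14.3333


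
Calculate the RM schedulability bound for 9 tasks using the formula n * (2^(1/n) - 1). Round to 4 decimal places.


Compute 2^(1/9) = 1.0800597389
Subtract 1: 1.0800597389 - 1 = 0.0800597389
Multiply by n: 9 * 0.0800597389 = 0.7205376501
Round to 4 dp: 0.7205

0.7205


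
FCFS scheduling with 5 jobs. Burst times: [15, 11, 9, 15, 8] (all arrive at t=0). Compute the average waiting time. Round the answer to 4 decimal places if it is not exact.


FCFS order (as given): [15, 11, 9, 15, 8]
Waiting times:
  Job 1: wait = 0
  Job 2: wait = 15
  Job 3: wait = 26
  Job 4: wait = 35
  Job 5: wait = 50
Sum of waiting times = 126
Average waiting time = 126/5 = 25.2

25.2


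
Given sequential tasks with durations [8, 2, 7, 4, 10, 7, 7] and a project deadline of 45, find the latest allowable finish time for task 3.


LF(activity 3) = deadline - sum of successor durations
Successors: activities 4 through 7 with durations [4, 10, 7, 7]
Sum of successor durations = 28
LF = 45 - 28 = 17

17


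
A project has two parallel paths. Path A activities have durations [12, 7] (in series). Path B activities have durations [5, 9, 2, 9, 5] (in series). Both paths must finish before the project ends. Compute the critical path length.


Path A total = 12 + 7 = 19
Path B total = 5 + 9 + 2 + 9 + 5 = 30
Critical path = longest path = max(19, 30) = 30

30


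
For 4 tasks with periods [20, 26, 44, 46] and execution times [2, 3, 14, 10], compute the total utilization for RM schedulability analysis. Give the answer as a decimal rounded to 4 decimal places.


Compute individual utilizations (exact fractions):
  Task 1: C/T = 2/20 = 1/10 (approx. 0.1)
  Task 2: C/T = 3/26 (approx. 0.1154)
  Task 3: C/T = 14/44 = 7/22 (approx. 0.3182)
  Task 4: C/T = 10/46 = 5/23 (approx. 0.2174)
Total utilization U = 1/10 + 3/26 + 7/22 + 5/23 = 24699/32890
Rounded to 4 decimal places: U = 0.7510
RM (Liu & Layland) bound for 4 tasks = 0.756828; compare with U = 24699/32890 (approx. 0.750958)
U <= bound, so schedulable by RM sufficient condition.

0.7510


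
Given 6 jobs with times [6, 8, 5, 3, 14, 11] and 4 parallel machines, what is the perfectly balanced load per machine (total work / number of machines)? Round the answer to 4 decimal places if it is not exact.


Total processing time = 6 + 8 + 5 + 3 + 14 + 11 = 47
Number of machines = 4
Ideal balanced load = 47 / 4 = 11.75

11.75


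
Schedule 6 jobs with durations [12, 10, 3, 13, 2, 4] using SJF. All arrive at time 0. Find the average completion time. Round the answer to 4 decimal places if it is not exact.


SJF order (ascending): [2, 3, 4, 10, 12, 13]
Completion times:
  Job 1: burst=2, C=2
  Job 2: burst=3, C=5
  Job 3: burst=4, C=9
  Job 4: burst=10, C=19
  Job 5: burst=12, C=31
  Job 6: burst=13, C=44
Average completion = 110/6 = 18.3333

18.3333


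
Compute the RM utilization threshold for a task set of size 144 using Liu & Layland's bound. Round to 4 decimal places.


Compute 2^(1/144) = 1.0048251257
Subtract 1: 1.0048251257 - 1 = 0.0048251257
Multiply by n: 144 * 0.0048251257 = 0.6948181008
Round to 4 dp: 0.6948

0.6948


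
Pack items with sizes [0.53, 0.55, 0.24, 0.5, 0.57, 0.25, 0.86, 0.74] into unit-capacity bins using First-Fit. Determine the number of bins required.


Place items sequentially using First-Fit:
  Item 0.53 -> new Bin 1
  Item 0.55 -> new Bin 2
  Item 0.24 -> Bin 1 (now 0.77)
  Item 0.5 -> new Bin 3
  Item 0.57 -> new Bin 4
  Item 0.25 -> Bin 2 (now 0.8)
  Item 0.86 -> new Bin 5
  Item 0.74 -> new Bin 6
Total bins used = 6

6


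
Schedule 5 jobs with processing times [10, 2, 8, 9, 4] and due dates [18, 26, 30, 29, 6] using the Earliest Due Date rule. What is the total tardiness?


Sort by due date (EDD order): [(4, 6), (10, 18), (2, 26), (9, 29), (8, 30)]
Compute completion times and tardiness:
  Job 1: p=4, d=6, C=4, tardiness=max(0,4-6)=0
  Job 2: p=10, d=18, C=14, tardiness=max(0,14-18)=0
  Job 3: p=2, d=26, C=16, tardiness=max(0,16-26)=0
  Job 4: p=9, d=29, C=25, tardiness=max(0,25-29)=0
  Job 5: p=8, d=30, C=33, tardiness=max(0,33-30)=3
Total tardiness = 3

3


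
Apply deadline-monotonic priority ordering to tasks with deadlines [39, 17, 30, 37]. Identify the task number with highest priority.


Sort tasks by relative deadline (ascending):
  Task 2: deadline = 17
  Task 3: deadline = 30
  Task 4: deadline = 37
  Task 1: deadline = 39
Priority order (highest first): [2, 3, 4, 1]
Highest priority task = 2

2


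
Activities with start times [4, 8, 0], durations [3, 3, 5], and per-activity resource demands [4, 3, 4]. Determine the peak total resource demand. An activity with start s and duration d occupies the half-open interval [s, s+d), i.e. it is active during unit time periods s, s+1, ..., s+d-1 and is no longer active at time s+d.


Each activity i is active on [start_i, start_i + duration_i).
Compute total resource usage per time slot:
  t=0: active resources = [4], total = 4
  t=1: active resources = [4], total = 4
  t=2: active resources = [4], total = 4
  t=3: active resources = [4], total = 4
  t=4: active resources = [4, 4], total = 8
  t=5: active resources = [4], total = 4
  t=6: active resources = [4], total = 4
  t=7: active resources = [], total = 0
  t=8: active resources = [3], total = 3
  t=9: active resources = [3], total = 3
  t=10: active resources = [3], total = 3
Peak resource demand = 8

8


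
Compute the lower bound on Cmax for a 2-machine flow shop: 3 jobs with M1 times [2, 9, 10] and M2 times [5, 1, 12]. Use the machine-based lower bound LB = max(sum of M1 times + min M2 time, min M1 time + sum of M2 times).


LB1 = sum(M1 times) + min(M2 times) = 21 + 1 = 22
LB2 = min(M1 times) + sum(M2 times) = 2 + 18 = 20
Lower bound = max(LB1, LB2) = max(22, 20) = 22

22


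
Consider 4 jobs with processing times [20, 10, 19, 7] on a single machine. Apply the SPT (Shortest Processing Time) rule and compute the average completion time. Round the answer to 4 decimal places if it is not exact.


Sort jobs by processing time (SPT order): [7, 10, 19, 20]
Compute completion times sequentially:
  Job 1: processing = 7, completes at 7
  Job 2: processing = 10, completes at 17
  Job 3: processing = 19, completes at 36
  Job 4: processing = 20, completes at 56
Sum of completion times = 116
Average completion time = 116/4 = 29.0

29.0


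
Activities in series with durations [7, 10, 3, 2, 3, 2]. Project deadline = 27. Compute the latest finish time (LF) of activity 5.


LF(activity 5) = deadline - sum of successor durations
Successors: activities 6 through 6 with durations [2]
Sum of successor durations = 2
LF = 27 - 2 = 25

25


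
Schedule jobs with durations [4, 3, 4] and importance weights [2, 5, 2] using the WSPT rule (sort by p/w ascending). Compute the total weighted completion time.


Compute p/w ratios and sort ascending (WSPT): [(3, 5), (4, 2), (4, 2)]
Compute weighted completion times:
  Job (p=3,w=5): C=3, w*C=5*3=15
  Job (p=4,w=2): C=7, w*C=2*7=14
  Job (p=4,w=2): C=11, w*C=2*11=22
Total weighted completion time = 51

51


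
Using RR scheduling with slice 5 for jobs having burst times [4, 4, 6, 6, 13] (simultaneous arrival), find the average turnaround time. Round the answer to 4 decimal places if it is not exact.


Time quantum = 5
Execution trace:
  J1 runs 4 units, time = 4
  J2 runs 4 units, time = 8
  J3 runs 5 units, time = 13
  J4 runs 5 units, time = 18
  J5 runs 5 units, time = 23
  J3 runs 1 units, time = 24
  J4 runs 1 units, time = 25
  J5 runs 5 units, time = 30
  J5 runs 3 units, time = 33
Finish times: [4, 8, 24, 25, 33]
Average turnaround = 94/5 = 18.8

18.8


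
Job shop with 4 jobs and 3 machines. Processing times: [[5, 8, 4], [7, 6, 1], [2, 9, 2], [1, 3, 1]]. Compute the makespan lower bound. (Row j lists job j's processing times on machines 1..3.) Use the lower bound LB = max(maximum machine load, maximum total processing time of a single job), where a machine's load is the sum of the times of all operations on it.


Machine loads:
  Machine 1: 5 + 7 + 2 + 1 = 15
  Machine 2: 8 + 6 + 9 + 3 = 26
  Machine 3: 4 + 1 + 2 + 1 = 8
Max machine load = 26
Job totals:
  Job 1: 17
  Job 2: 14
  Job 3: 13
  Job 4: 5
Max job total = 17
Lower bound = max(26, 17) = 26

26


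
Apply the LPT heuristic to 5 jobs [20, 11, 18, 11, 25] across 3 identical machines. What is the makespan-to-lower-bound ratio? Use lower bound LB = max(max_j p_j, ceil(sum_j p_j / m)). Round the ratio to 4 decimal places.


LPT order: [25, 20, 18, 11, 11]
Machine loads after assignment: [25, 31, 29]
LPT makespan = 31
Lower bound = max(max_job, ceil(total/3)) = max(25, 29) = 29
Ratio = 31 / 29 = 1.069

1.069


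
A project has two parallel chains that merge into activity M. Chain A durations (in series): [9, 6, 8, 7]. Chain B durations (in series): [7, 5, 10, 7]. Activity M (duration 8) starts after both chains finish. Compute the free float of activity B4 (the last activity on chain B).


ES(B4) = sum of predecessors on chain B = 22
EF(B4) = ES + duration = 22 + 7 = 29
Successor of B4 is M. ES(M) = max(sum(A), sum(B)) = max(30, 29) = 30
Free float = ES(successor) - EF(current) = 30 - 29 = 1

1
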